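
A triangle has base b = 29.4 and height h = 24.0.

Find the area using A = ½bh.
A = ½·b·h = ½·29.4·24.0 = ½·705.6 = 352.8

Area = 352.8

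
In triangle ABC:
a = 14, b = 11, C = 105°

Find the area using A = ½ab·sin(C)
A = ½·a·b·sin(C) = ½·14·11·sin(105°)
sin(105°) ≈ 0.965926
A ≈ ½·154·0.965926 = 77·0.965926 ≈ 74.3763

Area = 74.38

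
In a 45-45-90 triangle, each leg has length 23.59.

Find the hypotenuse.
In a 45-45-90 triangle the sides are in ratio 1 : 1 : √2, so hypotenuse = leg·√2.
Hypotenuse = 23.59·√2 ≈ 23.59·1.41421 ≈ 33.3613

Hypotenuse = 23.59√2 = 33.36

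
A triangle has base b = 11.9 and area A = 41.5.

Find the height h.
A = ½·b·h  ⇒  h = 2A/b = 2·41.5/11.9 = 83/11.9 ≈ 6.97479

h = 6.975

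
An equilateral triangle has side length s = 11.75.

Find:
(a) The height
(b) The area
(a) The height splits the triangle into two 30-60-90 halves: h = s·√3/2 = 11.75·1.73205/2 ≈ 20.3516/2 ≈ 10.1758
(b) Area = (√3/4)·s² = (√3/4)·11.75² = (√3/4)·138.0625 ≈ 0.433013·138.0625 ≈ 59.7828

Height = 10.18, Area = 59.78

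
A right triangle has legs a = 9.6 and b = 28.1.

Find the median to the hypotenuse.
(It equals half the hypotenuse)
Hypotenuse c = √(a² + b²) = √(92.16 + 789.61) = √881.77 ≈ 29.6946
Median to hypotenuse = c/2 ≈ 29.6946/2 ≈ 14.8473

Median = 14.85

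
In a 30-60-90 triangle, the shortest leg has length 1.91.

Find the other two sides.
In a 30-60-90 triangle the sides are in ratio 1 : √3 : 2 (short leg : long leg : hypotenuse).
Long leg = 1.91·√3 ≈ 1.91·1.73205 ≈ 3.30822
Hypotenuse = 2·1.91 = 3.82

Long leg = 1.91√3 = 3.308, Hypotenuse = 3.82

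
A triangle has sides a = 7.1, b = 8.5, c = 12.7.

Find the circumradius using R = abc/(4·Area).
First find the area with Heron's formula.
s = (7.1 + 8.5 + 12.7)/2 = 14.15
Area = √(s(s−a)(s−b)(s−c)) = √(14.15·7.05·5.65·1.45) ≈ √817.263 ≈ 28.5878
abc = 7.1·8.5·12.7 = 766.445
R = abc/(4·Area) ≈ 766.445/(4·28.5878) = 766.445/114.351 ≈ 6.70255

R = 6.703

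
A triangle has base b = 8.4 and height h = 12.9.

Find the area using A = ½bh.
A = ½·b·h = ½·8.4·12.9 = ½·108.36 = 54.18

Area = 54.18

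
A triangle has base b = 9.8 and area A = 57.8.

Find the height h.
A = ½·b·h  ⇒  h = 2A/b = 2·57.8/9.8 = 115.6/9.8 ≈ 11.7959

h = 11.8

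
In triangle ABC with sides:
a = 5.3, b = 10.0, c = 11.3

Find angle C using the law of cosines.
c² = a² + b² − 2ab·cos(C)  ⇒  cos(C) = (a² + b² − c²)/(2ab)
cos(C) = (5.3² + 10.0² − 11.3²)/(2·5.3·10.0) = (28.09 + 100 − 127.69)/106 = 0.4/106 ≈ 0.00377358
C = arccos(0.00377358) ≈ 89.7838°

C = 89.78°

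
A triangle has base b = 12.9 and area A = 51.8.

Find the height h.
A = ½·b·h  ⇒  h = 2A/b = 2·51.8/12.9 = 103.6/12.9 ≈ 8.03101

h = 8.031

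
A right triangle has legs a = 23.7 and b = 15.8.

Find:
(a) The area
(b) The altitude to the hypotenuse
(a) The legs are perpendicular, so Area = ½·a·b = ½·23.7·15.8 = ½·374.46 = 187.23
(b) Hypotenuse c = √(a² + b²) = √(561.69 + 249.64) = √811.33 ≈ 28.4839
    Area = ½·c·h_c  ⇒  h_c = 2·Area/c = 374.46/28.4839 ≈ 13.1464

Area = 187.23, h_c = 13.15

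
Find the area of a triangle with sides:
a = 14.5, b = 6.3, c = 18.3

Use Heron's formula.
s = (14.5 + 6.3 + 18.3)/2 = 39.1/2 = 19.55
s − a = 5.05, s − b = 13.25, s − c = 1.25
s(s−a)(s−b)(s−c) = 19.55·5.05·13.25·1.25 ≈ 1635.17
Area = √1635.17 ≈ 40.4373

Area = 40.44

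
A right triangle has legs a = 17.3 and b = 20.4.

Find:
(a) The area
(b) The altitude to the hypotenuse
(a) The legs are perpendicular, so Area = ½·a·b = ½·17.3·20.4 = ½·352.92 = 176.46
(b) Hypotenuse c = √(a² + b²) = √(299.29 + 416.16) = √715.45 ≈ 26.7479
    Area = ½·c·h_c  ⇒  h_c = 2·Area/c = 352.92/26.7479 ≈ 13.1943

Area = 176.46, h_c = 13.19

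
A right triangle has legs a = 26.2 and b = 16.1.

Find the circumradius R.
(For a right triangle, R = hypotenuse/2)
Hypotenuse c = √(a² + b²) = √(686.44 + 259.21) = √945.65 ≈ 30.7514
R = c/2 ≈ 30.7514/2 ≈ 15.3757

R = 15.38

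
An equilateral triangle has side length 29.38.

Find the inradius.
r = Area/s with s the semi-perimeter.
Area = (√3/4)·29.38² = (√3/4)·863.1844 ≈ 0.433013·863.1844 ≈ 373.77
s = 3·29.38/2 = 44.07
r ≈ 373.77/44.07 ≈ 8.48128
(Equivalently r = side/(2√3) = 29.38/3.4641 ≈ 8.48128.)

r = 8.481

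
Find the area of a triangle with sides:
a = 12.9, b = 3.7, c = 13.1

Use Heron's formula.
s = (12.9 + 3.7 + 13.1)/2 = 29.7/2 = 14.85
s − a = 1.95, s − b = 11.15, s − c = 1.75
s(s−a)(s−b)(s−c) = 14.85·1.95·11.15·1.75 ≈ 565.033
Area = √565.033 ≈ 23.7704

Area = 23.77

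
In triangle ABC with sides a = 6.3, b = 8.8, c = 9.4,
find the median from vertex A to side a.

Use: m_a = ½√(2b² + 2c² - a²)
m_a = ½√(2·8.8² + 2·9.4² − 6.3²) = ½√(2·77.44 + 2·88.36 − 39.69) = ½√(154.88 + 176.72 − 39.69) = ½√291.91
√291.91 ≈ 17.0854, so m_a ≈ 8.54269

m_a = 8.543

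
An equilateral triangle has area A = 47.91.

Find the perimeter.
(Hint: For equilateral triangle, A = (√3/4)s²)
A = (√3/4)s²  ⇒  s² = 4A/√3 = 4·47.91/√3 = 191.64/1.73205 ≈ 110.643
s ≈ √110.643 ≈ 10.5187
Perimeter = 3s ≈ 3·10.5187 ≈ 31.5562

Perimeter = 31.56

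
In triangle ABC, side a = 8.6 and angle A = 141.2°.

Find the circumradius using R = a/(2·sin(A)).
R = a/(2·sin(A)) = 8.6/(2·sin(141.2°))
sin(141.2°) ≈ 0.626604
R ≈ 8.6/(2·0.626604) = 8.6/1.25321 ≈ 6.86239

R = 6.862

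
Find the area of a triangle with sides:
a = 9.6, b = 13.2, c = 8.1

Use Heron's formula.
s = (9.6 + 13.2 + 8.1)/2 = 30.9/2 = 15.45
s − a = 5.85, s − b = 2.25, s − c = 7.35
s(s−a)(s−b)(s−c) = 15.45·5.85·2.25·7.35 ≈ 1494.7
Area = √1494.7 ≈ 38.6614

Area = 38.66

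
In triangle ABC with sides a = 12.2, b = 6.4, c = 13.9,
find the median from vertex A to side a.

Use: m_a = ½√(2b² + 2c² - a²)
m_a = ½√(2·6.4² + 2·13.9² − 12.2²) = ½√(2·40.96 + 2·193.21 − 148.84) = ½√(81.92 + 386.42 − 148.84) = ½√319.5
√319.5 ≈ 17.8746, so m_a ≈ 8.93728

m_a = 8.937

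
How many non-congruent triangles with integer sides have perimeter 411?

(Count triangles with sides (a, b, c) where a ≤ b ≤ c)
Let a ≤ b ≤ c with a + b + c = 411. The only binding inequality is a + b > c, i.e. 411 − c > c, so c < 411/2; and c ≥ 411/3 since c is the largest side.
So 137 ≤ c ≤ 205. For each c, b runs from ⌈(411 − c)/2⌉ up to c (then a = 411 − b − c satisfies 1 ≤ a ≤ b automatically), giving c − ⌈(411 − c)/2⌉ + 1 choices.
Summing over c: 1 + 2 + 4 + 5 + … + 101 + 103  (69 terms, c = 137, …, 205) = 3571
Check (closed form: nearest integer to p²/48 for even p, (p+3)²/48 for odd p): (411+3)²/48 = 414²/48 = 171396/48 ≈ 3570.75 → 3571

3571 triangles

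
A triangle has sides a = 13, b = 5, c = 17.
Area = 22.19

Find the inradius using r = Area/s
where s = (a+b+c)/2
s = (13 + 5 + 17)/2 = 35/2 = 17.5
r = Area/s = 22.19/17.5 ≈ 1.268

r = 1.268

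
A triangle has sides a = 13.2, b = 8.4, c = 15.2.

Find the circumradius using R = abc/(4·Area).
First find the area with Heron's formula.
s = (13.2 + 8.4 + 15.2)/2 = 18.4
Area = √(s(s−a)(s−b)(s−c)) = √(18.4·5.2·10·3.2) ≈ √3061.76 ≈ 55.3332
abc = 13.2·8.4·15.2 = 1685.376
R = abc/(4·Area) ≈ 1685.376/(4·55.3332) = 1685.376/221.333 ≈ 7.61467

R = 7.615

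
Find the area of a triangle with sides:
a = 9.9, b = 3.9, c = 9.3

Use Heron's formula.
s = (9.9 + 3.9 + 9.3)/2 = 23.1/2 = 11.55
s − a = 1.65, s − b = 7.65, s − c = 2.25
s(s−a)(s−b)(s−c) = 11.55·1.65·7.65·2.25 ≈ 328.027
Area = √328.027 ≈ 18.1115

Area = 18.11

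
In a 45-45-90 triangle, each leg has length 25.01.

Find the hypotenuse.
In a 45-45-90 triangle the sides are in ratio 1 : 1 : √2, so hypotenuse = leg·√2.
Hypotenuse = 25.01·√2 ≈ 25.01·1.41421 ≈ 35.3695

Hypotenuse = 25.01√2 = 35.37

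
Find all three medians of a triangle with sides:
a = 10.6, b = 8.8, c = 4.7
Median formula: m_a = ½√(2b² + 2c² − a²) (and cyclically). a² = 112.36, b² = 77.44, c² = 22.09.
m_a = ½√(2·77.44 + 2·22.09 − 112.36) = ½√86.7 ≈ ½·9.31128 ≈ 4.65564
m_b = ½√(2·112.36 + 2·22.09 − 77.44) = ½√191.46 ≈ ½·13.8369 ≈ 6.91845
m_c = ½√(2·112.36 + 2·77.44 − 22.09) = ½√357.51 ≈ ½·18.9079 ≈ 9.45397

m_a = 4.656, m_b = 6.918, m_c = 9.454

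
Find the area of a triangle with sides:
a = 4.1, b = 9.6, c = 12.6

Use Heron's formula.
s = (4.1 + 9.6 + 12.6)/2 = 26.3/2 = 13.15
s − a = 9.05, s − b = 3.55, s − c = 0.55
s(s−a)(s−b)(s−c) = 13.15·9.05·3.55·0.55 ≈ 232.362
Area = √232.362 ≈ 15.2434

Area = 15.24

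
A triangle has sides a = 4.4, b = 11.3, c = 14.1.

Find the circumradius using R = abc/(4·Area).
First find the area with Heron's formula.
s = (4.4 + 11.3 + 14.1)/2 = 14.9
Area = √(s(s−a)(s−b)(s−c)) = √(14.9·10.5·3.6·0.8) ≈ √450.576 ≈ 21.2268
abc = 4.4·11.3·14.1 = 701.052
R = abc/(4·Area) ≈ 701.052/(4·21.2268) = 701.052/84.9071 ≈ 8.25669

R = 8.257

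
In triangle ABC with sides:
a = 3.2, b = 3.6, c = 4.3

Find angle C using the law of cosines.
c² = a² + b² − 2ab·cos(C)  ⇒  cos(C) = (a² + b² − c²)/(2ab)
cos(C) = (3.2² + 3.6² − 4.3²)/(2·3.2·3.6) = (10.24 + 12.96 − 18.49)/23.04 = 4.71/23.04 ≈ 0.204427
C = arccos(0.204427) ≈ 78.204°

C = 78.2°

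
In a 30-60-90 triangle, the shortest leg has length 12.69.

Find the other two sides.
In a 30-60-90 triangle the sides are in ratio 1 : √3 : 2 (short leg : long leg : hypotenuse).
Long leg = 12.69·√3 ≈ 12.69·1.73205 ≈ 21.9797
Hypotenuse = 2·12.69 = 25.38

Long leg = 12.69√3 = 21.98, Hypotenuse = 25.38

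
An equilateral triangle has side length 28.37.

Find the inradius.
r = Area/s with s the semi-perimeter.
Area = (√3/4)·28.37² = (√3/4)·804.8569 ≈ 0.433013·804.8569 ≈ 348.513
s = 3·28.37/2 = 42.555
r ≈ 348.513/42.555 ≈ 8.18971
(Equivalently r = side/(2√3) = 28.37/3.4641 ≈ 8.18971.)

r = 8.19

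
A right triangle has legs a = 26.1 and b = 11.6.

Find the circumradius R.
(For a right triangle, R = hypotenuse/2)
Hypotenuse c = √(a² + b²) = √(681.21 + 134.56) = √815.77 ≈ 28.5617
R = c/2 ≈ 28.5617/2 ≈ 14.2808

R = 14.28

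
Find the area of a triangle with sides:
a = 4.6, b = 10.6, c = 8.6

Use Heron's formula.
s = (4.6 + 10.6 + 8.6)/2 = 23.8/2 = 11.9
s − a = 7.3, s − b = 1.3, s − c = 3.3
s(s−a)(s−b)(s−c) = 11.9·7.3·1.3·3.3 ≈ 372.672
Area = √372.672 ≈ 19.3047

Area = 19.3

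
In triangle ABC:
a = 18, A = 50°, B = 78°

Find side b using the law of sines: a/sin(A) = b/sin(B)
a/sin(A) = b/sin(B)  ⇒  b = a·sin(B)/sin(A) = 18·sin(78°)/sin(50°)
sin(78°) ≈ 0.978148, sin(50°) ≈ 0.766044
b ≈ 18·0.978148/0.766044 ≈ 17.6067/0.766044 ≈ 22.9839

b = 22.98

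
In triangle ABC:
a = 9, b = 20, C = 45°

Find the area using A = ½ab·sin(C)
A = ½·a·b·sin(C) = ½·9·20·sin(45°)
sin(45°) ≈ 0.707107
A ≈ ½·180·0.707107 = 90·0.707107 ≈ 63.6396

Area = 63.64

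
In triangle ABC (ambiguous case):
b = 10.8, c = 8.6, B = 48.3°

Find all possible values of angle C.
b/sin(B) = c/sin(C)  ⇒  sin(C) = c·sin(B)/b = 8.6·sin(48.3°)/10.8
sin(48.3°) ≈ 0.746638
sin(C) ≈ 8.6·0.746638/10.8 ≈ 6.42109/10.8 ≈ 0.594545
Candidate 1: C₁ = arcsin(0.594545) ≈ 36.4802°  →  A = 180° − 48.3° − 36.4802° ≈ 95.2198° > 0, valid
Candidate 2: C₂ = 180° − C₁ ≈ 143.52°  →  A = 180° − 48.3° − 143.52° ≈ -11.8198° ≤ 0, not a valid triangle

C = 36.48° (one solution)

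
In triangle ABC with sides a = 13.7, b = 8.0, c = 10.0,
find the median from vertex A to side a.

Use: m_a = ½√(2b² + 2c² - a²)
m_a = ½√(2·8.0² + 2·10.0² − 13.7²) = ½√(2·64 + 2·100 − 187.69) = ½√(128 + 200 − 187.69) = ½√140.31
√140.31 ≈ 11.8453, so m_a ≈ 5.92263

m_a = 5.923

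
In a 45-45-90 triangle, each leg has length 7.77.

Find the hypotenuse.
In a 45-45-90 triangle the sides are in ratio 1 : 1 : √2, so hypotenuse = leg·√2.
Hypotenuse = 7.77·√2 ≈ 7.77·1.41421 ≈ 10.9884

Hypotenuse = 7.77√2 = 10.99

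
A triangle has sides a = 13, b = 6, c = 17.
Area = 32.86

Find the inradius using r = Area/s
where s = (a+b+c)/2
s = (13 + 6 + 17)/2 = 36/2 = 18
r = Area/s = 32.86/18 ≈ 1.82556

r = 1.826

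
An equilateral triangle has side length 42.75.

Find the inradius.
r = Area/s with s the semi-perimeter.
Area = (√3/4)·42.75² = (√3/4)·1827.5625 ≈ 0.433013·1827.5625 ≈ 791.358
s = 3·42.75/2 = 64.125
r ≈ 791.358/64.125 ≈ 12.3409
(Equivalently r = side/(2√3) = 42.75/3.4641 ≈ 12.3409.)

r = 12.34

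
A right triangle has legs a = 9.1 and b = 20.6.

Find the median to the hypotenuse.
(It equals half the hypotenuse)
Hypotenuse c = √(a² + b²) = √(82.81 + 424.36) = √507.17 ≈ 22.5204
Median to hypotenuse = c/2 ≈ 22.5204/2 ≈ 11.2602

Median = 11.26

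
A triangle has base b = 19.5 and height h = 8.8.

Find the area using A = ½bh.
A = ½·b·h = ½·19.5·8.8 = ½·171.6 = 85.8

Area = 85.8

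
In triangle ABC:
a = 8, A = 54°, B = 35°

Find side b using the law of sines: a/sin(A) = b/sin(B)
a/sin(A) = b/sin(B)  ⇒  b = a·sin(B)/sin(A) = 8·sin(35°)/sin(54°)
sin(35°) ≈ 0.573576, sin(54°) ≈ 0.809017
b ≈ 8·0.573576/0.809017 ≈ 4.58861/0.809017 ≈ 5.67184

b = 5.672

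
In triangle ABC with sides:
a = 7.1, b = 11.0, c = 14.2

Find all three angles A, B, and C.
Law of cosines for each angle (a² = 50.41, b² = 121, c² = 201.64):
cos(A) = (b² + c² − a²)/(2bc) = (121 + 201.64 − 50.41)/(2·11.0·14.2) = 272.23/312.4 ≈ 0.871415  ⇒  A ≈ 29.3765°
cos(B) = (a² + c² − b²)/(2ac) = (50.41 + 201.64 − 121)/(2·7.1·14.2) = 131.05/201.64 ≈ 0.649921  ⇒  B ≈ 49.4644°
cos(C) = (a² + b² − c²)/(2ab) = (50.41 + 121 − 201.64)/(2·7.1·11.0) = -30.23/156.2 ≈ -0.193534  ⇒  C ≈ 101.159°
Check: A + B + C ≈ 180°

A = 29.38°, B = 49.46°, C = 101.2°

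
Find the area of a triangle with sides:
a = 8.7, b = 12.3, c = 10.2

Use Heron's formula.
s = (8.7 + 12.3 + 10.2)/2 = 31.2/2 = 15.6
s − a = 6.9, s − b = 3.3, s − c = 5.4
s(s−a)(s−b)(s−c) = 15.6·6.9·3.3·5.4 ≈ 1918.14
Area = √1918.14 ≈ 43.7966

Area = 43.8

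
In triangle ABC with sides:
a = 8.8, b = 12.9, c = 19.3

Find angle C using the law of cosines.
c² = a² + b² − 2ab·cos(C)  ⇒  cos(C) = (a² + b² − c²)/(2ab)
cos(C) = (8.8² + 12.9² − 19.3²)/(2·8.8·12.9) = (77.44 + 166.41 − 372.49)/227.04 = -128.64/227.04 ≈ -0.566596
C = arccos(-0.566596) ≈ 124.513°

C = 124.5°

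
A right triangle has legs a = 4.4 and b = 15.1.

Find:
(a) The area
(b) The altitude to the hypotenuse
(a) The legs are perpendicular, so Area = ½·a·b = ½·4.4·15.1 = ½·66.44 = 33.22
(b) Hypotenuse c = √(a² + b²) = √(19.36 + 228.01) = √247.37 ≈ 15.728
    Area = ½·c·h_c  ⇒  h_c = 2·Area/c = 66.44/15.728 ≈ 4.22431

Area = 33.22, h_c = 4.224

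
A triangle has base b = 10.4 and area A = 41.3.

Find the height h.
A = ½·b·h  ⇒  h = 2A/b = 2·41.3/10.4 = 82.6/10.4 ≈ 7.94231

h = 7.942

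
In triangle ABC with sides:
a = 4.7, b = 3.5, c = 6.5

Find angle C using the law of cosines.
c² = a² + b² − 2ab·cos(C)  ⇒  cos(C) = (a² + b² − c²)/(2ab)
cos(C) = (4.7² + 3.5² − 6.5²)/(2·4.7·3.5) = (22.09 + 12.25 − 42.25)/32.9 = -7.91/32.9 ≈ -0.240426
C = arccos(-0.240426) ≈ 103.912°

C = 103.9°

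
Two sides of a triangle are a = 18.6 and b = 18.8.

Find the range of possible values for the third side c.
Triangle inequality: |a − b| < c < a + b
|a − b| = |18.6 − 18.8| = 0.2
a + b = 18.6 + 18.8 = 37.4

0.2 < c < 37.4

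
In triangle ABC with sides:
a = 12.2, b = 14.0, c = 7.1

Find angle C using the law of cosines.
c² = a² + b² − 2ab·cos(C)  ⇒  cos(C) = (a² + b² − c²)/(2ab)
cos(C) = (12.2² + 14.0² − 7.1²)/(2·12.2·14.0) = (148.84 + 196 − 50.41)/341.6 = 294.43/341.6 ≈ 0.861915
C = arccos(0.861915) ≈ 30.4678°

C = 30.47°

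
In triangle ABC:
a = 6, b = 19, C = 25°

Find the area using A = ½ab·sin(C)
A = ½·a·b·sin(C) = ½·6·19·sin(25°)
sin(25°) ≈ 0.422618
A ≈ ½·114·0.422618 = 57·0.422618 ≈ 24.0892

Area = 24.09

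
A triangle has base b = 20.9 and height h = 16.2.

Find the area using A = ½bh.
A = ½·b·h = ½·20.9·16.2 = ½·338.58 = 169.29

Area = 169.29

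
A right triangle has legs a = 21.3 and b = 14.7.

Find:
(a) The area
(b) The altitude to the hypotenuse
(a) The legs are perpendicular, so Area = ½·a·b = ½·21.3·14.7 = ½·313.11 = 156.555
(b) Hypotenuse c = √(a² + b²) = √(453.69 + 216.09) = √669.78 ≈ 25.8801
    Area = ½·c·h_c  ⇒  h_c = 2·Area/c = 313.11/25.8801 ≈ 12.0985

Area = 156.555, h_c = 12.1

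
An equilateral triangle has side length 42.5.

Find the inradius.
r = Area/s with s the semi-perimeter.
Area = (√3/4)·42.5² = (√3/4)·1806.25 ≈ 0.433013·1806.25 ≈ 782.129
s = 3·42.5/2 = 63.75
r ≈ 782.129/63.75 ≈ 12.2687
(Equivalently r = side/(2√3) = 42.5/3.4641 ≈ 12.2687.)

r = 12.27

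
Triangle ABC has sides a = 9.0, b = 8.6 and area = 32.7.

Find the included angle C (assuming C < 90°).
Area = ½·a·b·sin(C)  ⇒  sin(C) = 2·Area/(a·b) = 2·32.7/(9.0·8.6) = 65.4/77.4 ≈ 0.844961
C = arcsin(0.844961) ≈ 57.6678° (taking the acute solution since C < 90°)

C = 57.67°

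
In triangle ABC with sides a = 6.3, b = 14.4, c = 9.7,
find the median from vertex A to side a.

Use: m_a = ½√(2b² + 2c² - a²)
m_a = ½√(2·14.4² + 2·9.7² − 6.3²) = ½√(2·207.36 + 2·94.09 − 39.69) = ½√(414.72 + 188.18 − 39.69) = ½√563.21
√563.21 ≈ 23.732, so m_a ≈ 11.866

m_a = 11.87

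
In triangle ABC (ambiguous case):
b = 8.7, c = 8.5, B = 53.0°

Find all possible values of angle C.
b/sin(B) = c/sin(C)  ⇒  sin(C) = c·sin(B)/b = 8.5·sin(53.0°)/8.7
sin(53.0°) ≈ 0.798636
sin(C) ≈ 8.5·0.798636/8.7 ≈ 6.7884/8.7 ≈ 0.780276
Candidate 1: C₁ = arcsin(0.780276) ≈ 51.2859°  →  A = 180° − 53.0° − 51.2859° ≈ 75.7141° > 0, valid
Candidate 2: C₂ = 180° − C₁ ≈ 128.714°  →  A = 180° − 53.0° − 128.714° ≈ -1.7141° ≤ 0, not a valid triangle

C = 51.29° (one solution)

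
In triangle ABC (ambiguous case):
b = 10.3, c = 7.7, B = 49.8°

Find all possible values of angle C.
b/sin(B) = c/sin(C)  ⇒  sin(C) = c·sin(B)/b = 7.7·sin(49.8°)/10.3
sin(49.8°) ≈ 0.763796
sin(C) ≈ 7.7·0.763796/10.3 ≈ 5.88123/10.3 ≈ 0.570993
Candidate 1: C₁ = arcsin(0.570993) ≈ 34.8195°  →  A = 180° − 49.8° − 34.8195° ≈ 95.3805° > 0, valid
Candidate 2: C₂ = 180° − C₁ ≈ 145.18°  →  A = 180° − 49.8° − 145.18° ≈ -14.9805° ≤ 0, not a valid triangle

C = 34.82° (one solution)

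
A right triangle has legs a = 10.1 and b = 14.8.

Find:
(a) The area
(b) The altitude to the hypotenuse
(a) The legs are perpendicular, so Area = ½·a·b = ½·10.1·14.8 = ½·149.48 = 74.74
(b) Hypotenuse c = √(a² + b²) = √(102.01 + 219.04) = √321.05 ≈ 17.9179
    Area = ½·c·h_c  ⇒  h_c = 2·Area/c = 149.48/17.9179 ≈ 8.34251

Area = 74.74, h_c = 8.343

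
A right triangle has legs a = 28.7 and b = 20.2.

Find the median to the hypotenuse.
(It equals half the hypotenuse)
Hypotenuse c = √(a² + b²) = √(823.69 + 408.04) = √1231.73 ≈ 35.096
Median to hypotenuse = c/2 ≈ 35.096/2 ≈ 17.548

Median = 17.55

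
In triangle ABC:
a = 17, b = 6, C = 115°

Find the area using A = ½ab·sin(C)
A = ½·a·b·sin(C) = ½·17·6·sin(115°)
sin(115°) ≈ 0.906308
A ≈ ½·102·0.906308 = 51·0.906308 ≈ 46.2217

Area = 46.22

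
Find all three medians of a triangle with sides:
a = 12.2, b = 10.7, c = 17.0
Median formula: m_a = ½√(2b² + 2c² − a²) (and cyclically). a² = 148.84, b² = 114.49, c² = 289.
m_a = ½√(2·114.49 + 2·289 − 148.84) = ½√658.14 ≈ ½·25.6542 ≈ 12.8271
m_b = ½√(2·148.84 + 2·289 − 114.49) = ½√761.19 ≈ ½·27.5897 ≈ 13.7948
m_c = ½√(2·148.84 + 2·114.49 − 289) = ½√237.66 ≈ ½·15.4162 ≈ 7.70811

m_a = 12.83, m_b = 13.79, m_c = 7.708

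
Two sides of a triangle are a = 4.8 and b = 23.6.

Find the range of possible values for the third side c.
Triangle inequality: |a − b| < c < a + b
|a − b| = |4.8 − 23.6| = 18.8
a + b = 4.8 + 23.6 = 28.4

18.8 < c < 28.4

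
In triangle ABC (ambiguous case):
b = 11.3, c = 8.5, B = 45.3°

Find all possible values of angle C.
b/sin(B) = c/sin(C)  ⇒  sin(C) = c·sin(B)/b = 8.5·sin(45.3°)/11.3
sin(45.3°) ≈ 0.710799
sin(C) ≈ 8.5·0.710799/11.3 ≈ 6.0418/11.3 ≈ 0.534672
Candidate 1: C₁ = arcsin(0.534672) ≈ 32.3217°  →  A = 180° − 45.3° − 32.3217° ≈ 102.378° > 0, valid
Candidate 2: C₂ = 180° − C₁ ≈ 147.678°  →  A = 180° − 45.3° − 147.678° ≈ -12.9783° ≤ 0, not a valid triangle

C = 32.32° (one solution)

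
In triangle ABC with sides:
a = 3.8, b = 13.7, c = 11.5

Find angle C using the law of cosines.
c² = a² + b² − 2ab·cos(C)  ⇒  cos(C) = (a² + b² − c²)/(2ab)
cos(C) = (3.8² + 13.7² − 11.5²)/(2·3.8·13.7) = (14.44 + 187.69 − 132.25)/104.12 = 69.88/104.12 ≈ 0.671149
C = arccos(0.671149) ≈ 47.8442°

C = 47.84°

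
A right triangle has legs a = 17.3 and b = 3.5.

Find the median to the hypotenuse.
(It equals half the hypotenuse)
Hypotenuse c = √(a² + b²) = √(299.29 + 12.25) = √311.54 ≈ 17.6505
Median to hypotenuse = c/2 ≈ 17.6505/2 ≈ 8.82525

Median = 8.825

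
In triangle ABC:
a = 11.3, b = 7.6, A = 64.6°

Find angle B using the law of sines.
a/sin(A) = b/sin(B)  ⇒  sin(B) = b·sin(A)/a = 7.6·sin(64.6°)/11.3
sin(64.6°) ≈ 0.903335
sin(B) ≈ 7.6·0.903335/11.3 ≈ 6.86535/11.3 ≈ 0.607553
B = arcsin(0.607553) ≈ 37.4128°
(Since b ≤ a we need B ≤ A, so the obtuse alternative 180° − 37.4128° ≈ 142.587° is rejected.)

B = 37.41°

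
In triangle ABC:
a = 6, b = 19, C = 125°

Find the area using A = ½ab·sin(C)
A = ½·a·b·sin(C) = ½·6·19·sin(125°)
sin(125°) ≈ 0.819152
A ≈ ½·114·0.819152 = 57·0.819152 ≈ 46.6917

Area = 46.69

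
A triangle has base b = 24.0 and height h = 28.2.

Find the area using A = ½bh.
A = ½·b·h = ½·24.0·28.2 = ½·676.8 = 338.4

Area = 338.4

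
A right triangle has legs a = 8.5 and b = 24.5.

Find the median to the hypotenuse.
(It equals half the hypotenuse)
Hypotenuse c = √(a² + b²) = √(72.25 + 600.25) = √672.5 ≈ 25.9326
Median to hypotenuse = c/2 ≈ 25.9326/2 ≈ 12.9663

Median = 12.97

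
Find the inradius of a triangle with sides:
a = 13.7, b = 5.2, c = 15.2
r = Area/s where s is the semi-perimeter.
s = (13.7 + 5.2 + 15.2)/2 = 34.1/2 = 17.05
Area = √(s(s−a)(s−b)(s−c)) = √(17.05·3.35·11.85·1.85) ≈ √1252.16 ≈ 35.3859
r ≈ 35.3859/17.05 ≈ 2.07542

r = 2.075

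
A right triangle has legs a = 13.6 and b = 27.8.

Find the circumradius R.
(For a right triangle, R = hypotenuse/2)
Hypotenuse c = √(a² + b²) = √(184.96 + 772.84) = √957.8 ≈ 30.9483
R = c/2 ≈ 30.9483/2 ≈ 15.4742

R = 15.47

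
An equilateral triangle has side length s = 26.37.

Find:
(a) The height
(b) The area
(a) The height splits the triangle into two 30-60-90 halves: h = s·√3/2 = 26.37·1.73205/2 ≈ 45.6742/2 ≈ 22.8371
(b) Area = (√3/4)·s² = (√3/4)·26.37² = (√3/4)·695.3769 ≈ 0.433013·695.3769 ≈ 301.107

Height = 22.84, Area = 301.1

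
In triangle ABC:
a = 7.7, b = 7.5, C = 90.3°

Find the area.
Two sides and the included angle (SAS): A = ½·a·b·sin(C) = ½·7.7·7.5·sin(90.3°)
sin(90.3°) ≈ 0.999986
A ≈ ½·57.75·0.999986 = 28.875·0.999986 ≈ 28.8746

Area = 28.87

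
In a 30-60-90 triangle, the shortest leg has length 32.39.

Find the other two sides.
In a 30-60-90 triangle the sides are in ratio 1 : √3 : 2 (short leg : long leg : hypotenuse).
Long leg = 32.39·√3 ≈ 32.39·1.73205 ≈ 56.1011
Hypotenuse = 2·32.39 = 64.78

Long leg = 32.39√3 = 56.1, Hypotenuse = 64.78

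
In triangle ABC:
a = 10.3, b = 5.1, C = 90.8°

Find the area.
Two sides and the included angle (SAS): A = ½·a·b·sin(C) = ½·10.3·5.1·sin(90.8°)
sin(90.8°) ≈ 0.999903
A ≈ ½·52.53·0.999903 = 26.265·0.999903 ≈ 26.2624

Area = 26.26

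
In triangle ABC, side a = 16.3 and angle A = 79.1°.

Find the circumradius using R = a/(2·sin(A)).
R = a/(2·sin(A)) = 16.3/(2·sin(79.1°))
sin(79.1°) ≈ 0.981959
R ≈ 16.3/(2·0.981959) = 16.3/1.96392 ≈ 8.29974

R = 8.3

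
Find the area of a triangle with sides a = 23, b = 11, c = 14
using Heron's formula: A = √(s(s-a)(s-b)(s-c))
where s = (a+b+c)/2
s = (23 + 11 + 14)/2 = 48/2 = 24
s − a = 1, s − b = 13, s − c = 10
s(s−a)(s−b)(s−c) = 24·1·13·10 = 3120
Area = √3120 ≈ 55.857

s = 24.0, Area = 55.86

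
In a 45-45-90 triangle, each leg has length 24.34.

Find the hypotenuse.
In a 45-45-90 triangle the sides are in ratio 1 : 1 : √2, so hypotenuse = leg·√2.
Hypotenuse = 24.34·√2 ≈ 24.34·1.41421 ≈ 34.422

Hypotenuse = 24.34√2 = 34.42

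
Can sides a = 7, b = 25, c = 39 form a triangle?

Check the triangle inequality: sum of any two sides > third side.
a + b vs c: 7 + 25 = 32 ≤ 39  ✗
a + c vs b: 7 + 39 = 46 > 25  ✓
b + c vs a: 25 + 39 = 64 > 7  ✓

No: 7 + 25 = 32 is not > 39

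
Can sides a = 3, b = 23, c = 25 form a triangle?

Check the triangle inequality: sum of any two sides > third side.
a + b vs c: 3 + 23 = 26 > 25  ✓
a + c vs b: 3 + 25 = 28 > 23  ✓
b + c vs a: 23 + 25 = 48 > 3  ✓

Yes, triangle inequality satisfied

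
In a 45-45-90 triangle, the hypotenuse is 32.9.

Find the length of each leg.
In a 45-45-90 triangle hypotenuse = leg·√2, so leg = hypotenuse/√2.
Leg = 32.9/√2 ≈ 32.9/1.41421 ≈ 23.2638

Each leg = 23.26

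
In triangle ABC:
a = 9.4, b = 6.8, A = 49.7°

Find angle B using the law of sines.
a/sin(A) = b/sin(B)  ⇒  sin(B) = b·sin(A)/a = 6.8·sin(49.7°)/9.4
sin(49.7°) ≈ 0.762668
sin(B) ≈ 6.8·0.762668/9.4 ≈ 5.18614/9.4 ≈ 0.551718
B = arcsin(0.551718) ≈ 33.4849°
(Since b ≤ a we need B ≤ A, so the obtuse alternative 180° − 33.4849° ≈ 146.515° is rejected.)

B = 33.48°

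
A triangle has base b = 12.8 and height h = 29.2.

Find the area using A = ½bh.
A = ½·b·h = ½·12.8·29.2 = ½·373.76 = 186.88

Area = 186.88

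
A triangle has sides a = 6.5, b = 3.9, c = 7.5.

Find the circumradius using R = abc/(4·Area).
First find the area with Heron's formula.
s = (6.5 + 3.9 + 7.5)/2 = 8.95
Area = √(s(s−a)(s−b)(s−c)) = √(8.95·2.45·5.05·1.45) ≈ √160.564 ≈ 12.6714
abc = 6.5·3.9·7.5 = 190.125
R = abc/(4·Area) ≈ 190.125/(4·12.6714) = 190.125/50.6856 ≈ 3.75107

R = 3.751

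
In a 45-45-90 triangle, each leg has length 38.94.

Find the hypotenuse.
In a 45-45-90 triangle the sides are in ratio 1 : 1 : √2, so hypotenuse = leg·√2.
Hypotenuse = 38.94·√2 ≈ 38.94·1.41421 ≈ 55.0695

Hypotenuse = 38.94√2 = 55.07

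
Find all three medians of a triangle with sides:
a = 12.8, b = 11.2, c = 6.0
Median formula: m_a = ½√(2b² + 2c² − a²) (and cyclically). a² = 163.84, b² = 125.44, c² = 36.
m_a = ½√(2·125.44 + 2·36 − 163.84) = ½√159.04 ≈ ½·12.6111 ≈ 6.30555
m_b = ½√(2·163.84 + 2·36 − 125.44) = ½√274.24 ≈ ½·16.5602 ≈ 8.2801
m_c = ½√(2·163.84 + 2·125.44 − 36) = ½√542.56 ≈ ½·23.2929 ≈ 11.6465

m_a = 6.306, m_b = 8.28, m_c = 11.65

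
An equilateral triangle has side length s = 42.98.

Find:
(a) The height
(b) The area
(a) The height splits the triangle into two 30-60-90 halves: h = s·√3/2 = 42.98·1.73205/2 ≈ 74.4435/2 ≈ 37.2218
(b) Area = (√3/4)·s² = (√3/4)·42.98² = (√3/4)·1847.2804 ≈ 0.433013·1847.2804 ≈ 799.896

Height = 37.22, Area = 799.9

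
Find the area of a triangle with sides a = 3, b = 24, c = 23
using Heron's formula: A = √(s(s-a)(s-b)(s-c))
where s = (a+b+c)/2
s = (3 + 24 + 23)/2 = 50/2 = 25
s − a = 22, s − b = 1, s − c = 2
s(s−a)(s−b)(s−c) = 25·22·1·2 = 1100
Area = √1100 ≈ 33.1662

s = 25.0, Area = 33.17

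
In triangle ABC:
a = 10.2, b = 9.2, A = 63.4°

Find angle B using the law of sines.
a/sin(A) = b/sin(B)  ⇒  sin(B) = b·sin(A)/a = 9.2·sin(63.4°)/10.2
sin(63.4°) ≈ 0.894154
sin(B) ≈ 9.2·0.894154/10.2 ≈ 8.22622/10.2 ≈ 0.806492
B = arcsin(0.806492) ≈ 53.7546°
(Since b ≤ a we need B ≤ A, so the obtuse alternative 180° − 53.7546° ≈ 126.245° is rejected.)

B = 53.75°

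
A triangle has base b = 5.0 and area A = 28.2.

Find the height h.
A = ½·b·h  ⇒  h = 2A/b = 2·28.2/5.0 = 56.4/5.0 ≈ 11.28

h = 11.28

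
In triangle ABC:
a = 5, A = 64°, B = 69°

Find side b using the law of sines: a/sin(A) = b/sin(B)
a/sin(A) = b/sin(B)  ⇒  b = a·sin(B)/sin(A) = 5·sin(69°)/sin(64°)
sin(69°) ≈ 0.93358, sin(64°) ≈ 0.898794
b ≈ 5·0.93358/0.898794 ≈ 4.6679/0.898794 ≈ 5.19352

b = 5.194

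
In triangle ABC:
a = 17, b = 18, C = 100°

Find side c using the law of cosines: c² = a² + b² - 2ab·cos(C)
c² = 17² + 18² − 2·17·18·cos(100°)
cos(100°) ≈ -0.173648
c² ≈ 289 + 324 − 612·(-0.173648) ≈ 613 + 106.273 ≈ 719.273
c ≈ √719.273 ≈ 26.8193

c = 26.82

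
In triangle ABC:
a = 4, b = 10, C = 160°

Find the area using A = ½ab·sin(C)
A = ½·a·b·sin(C) = ½·4·10·sin(160°)
sin(160°) ≈ 0.34202
A ≈ ½·40·0.34202 = 20·0.34202 ≈ 6.8404

Area = 6.84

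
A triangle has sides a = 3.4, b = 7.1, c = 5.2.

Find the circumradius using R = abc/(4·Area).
First find the area with Heron's formula.
s = (3.4 + 7.1 + 5.2)/2 = 7.85
Area = √(s(s−a)(s−b)(s−c)) = √(7.85·4.45·0.75·2.65) ≈ √69.4283 ≈ 8.33237
abc = 3.4·7.1·5.2 = 125.528
R = abc/(4·Area) ≈ 125.528/(4·8.33237) = 125.528/33.3295 ≈ 3.76628

R = 3.766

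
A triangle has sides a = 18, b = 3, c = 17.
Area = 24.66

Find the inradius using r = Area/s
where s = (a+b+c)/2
s = (18 + 3 + 17)/2 = 38/2 = 19
r = Area/s = 24.66/19 ≈ 1.29789

r = 1.298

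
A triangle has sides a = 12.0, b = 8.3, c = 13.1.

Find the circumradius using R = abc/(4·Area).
First find the area with Heron's formula.
s = (12.0 + 8.3 + 13.1)/2 = 16.7
Area = √(s(s−a)(s−b)(s−c)) = √(16.7·4.7·8.4·3.6) ≈ √2373.54 ≈ 48.719
abc = 12.0·8.3·13.1 = 1304.76
R = abc/(4·Area) ≈ 1304.76/(4·48.719) = 1304.76/194.876 ≈ 6.69534

R = 6.695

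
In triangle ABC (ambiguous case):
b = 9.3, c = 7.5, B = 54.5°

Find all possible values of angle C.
b/sin(B) = c/sin(C)  ⇒  sin(C) = c·sin(B)/b = 7.5·sin(54.5°)/9.3
sin(54.5°) ≈ 0.814116
sin(C) ≈ 7.5·0.814116/9.3 ≈ 6.10587/9.3 ≈ 0.656545
Candidate 1: C₁ = arcsin(0.656545) ≈ 41.0369°  →  A = 180° − 54.5° − 41.0369° ≈ 84.4631° > 0, valid
Candidate 2: C₂ = 180° − C₁ ≈ 138.963°  →  A = 180° − 54.5° − 138.963° ≈ -13.4631° ≤ 0, not a valid triangle

C = 41.04° (one solution)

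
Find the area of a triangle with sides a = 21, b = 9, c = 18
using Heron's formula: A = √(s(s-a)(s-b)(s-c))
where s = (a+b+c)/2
s = (21 + 9 + 18)/2 = 48/2 = 24
s − a = 3, s − b = 15, s − c = 6
s(s−a)(s−b)(s−c) = 24·3·15·6 = 6480
Area = √6480 ≈ 80.4984

s = 24.0, Area = 80.5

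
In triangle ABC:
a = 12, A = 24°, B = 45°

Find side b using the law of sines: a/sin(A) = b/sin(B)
a/sin(A) = b/sin(B)  ⇒  b = a·sin(B)/sin(A) = 12·sin(45°)/sin(24°)
sin(45°) ≈ 0.707107, sin(24°) ≈ 0.406737
b ≈ 12·0.707107/0.406737 ≈ 8.48528/0.406737 ≈ 20.8619

b = 20.86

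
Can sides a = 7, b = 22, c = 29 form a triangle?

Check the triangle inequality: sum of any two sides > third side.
a + b vs c: 7 + 22 = 29 ≤ 29  ✗
a + c vs b: 7 + 29 = 36 > 22  ✓
b + c vs a: 22 + 29 = 51 > 7  ✓

No: 7 + 22 = 29 is not > 29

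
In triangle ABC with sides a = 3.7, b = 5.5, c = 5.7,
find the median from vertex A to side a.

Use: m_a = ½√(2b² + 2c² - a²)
m_a = ½√(2·5.5² + 2·5.7² − 3.7²) = ½√(2·30.25 + 2·32.49 − 13.69) = ½√(60.5 + 64.98 − 13.69) = ½√111.79
√111.79 ≈ 10.5731, so m_a ≈ 5.28654

m_a = 5.287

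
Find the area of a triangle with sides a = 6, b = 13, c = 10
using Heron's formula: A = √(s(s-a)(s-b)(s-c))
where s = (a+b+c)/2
s = (6 + 13 + 10)/2 = 29/2 = 14.5
s − a = 8.5, s − b = 1.5, s − c = 4.5
s(s−a)(s−b)(s−c) = 14.5·8.5·1.5·4.5 = 831.9375
Area = √831.9375 ≈ 28.8433

s = 14.5, Area = 28.84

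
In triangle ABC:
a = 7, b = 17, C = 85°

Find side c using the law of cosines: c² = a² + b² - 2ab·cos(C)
c² = 7² + 17² − 2·7·17·cos(85°)
cos(85°) ≈ 0.0871557
c² ≈ 49 + 289 − 238·(0.0871557) ≈ 338 − 20.7431 ≈ 317.257
c ≈ √317.257 ≈ 17.8117

c = 17.81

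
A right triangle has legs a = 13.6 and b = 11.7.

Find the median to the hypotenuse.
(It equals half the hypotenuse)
Hypotenuse c = √(a² + b²) = √(184.96 + 136.89) = √321.85 ≈ 17.9402
Median to hypotenuse = c/2 ≈ 17.9402/2 ≈ 8.97009

Median = 8.97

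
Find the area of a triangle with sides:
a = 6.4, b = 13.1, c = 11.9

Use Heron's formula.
s = (6.4 + 13.1 + 11.9)/2 = 31.4/2 = 15.7
s − a = 9.3, s − b = 2.6, s − c = 3.8
s(s−a)(s−b)(s−c) = 15.7·9.3·2.6·3.8 ≈ 1442.58
Area = √1442.58 ≈ 37.9813

Area = 37.98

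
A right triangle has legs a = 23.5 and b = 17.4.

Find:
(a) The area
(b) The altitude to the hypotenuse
(a) The legs are perpendicular, so Area = ½·a·b = ½·23.5·17.4 = ½·408.9 = 204.45
(b) Hypotenuse c = √(a² + b²) = √(552.25 + 302.76) = √855.01 ≈ 29.2406
    Area = ½·c·h_c  ⇒  h_c = 2·Area/c = 408.9/29.2406 ≈ 13.984

Area = 204.45, h_c = 13.98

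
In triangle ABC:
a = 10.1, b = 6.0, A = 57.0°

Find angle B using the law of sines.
a/sin(A) = b/sin(B)  ⇒  sin(B) = b·sin(A)/a = 6.0·sin(57.0°)/10.1
sin(57.0°) ≈ 0.838671
sin(B) ≈ 6.0·0.838671/10.1 ≈ 5.03202/10.1 ≈ 0.49822
B = arcsin(0.49822) ≈ 29.8823°
(Since b ≤ a we need B ≤ A, so the obtuse alternative 180° − 29.8823° ≈ 150.118° is rejected.)

B = 29.88°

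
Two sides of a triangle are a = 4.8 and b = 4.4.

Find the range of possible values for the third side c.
Triangle inequality: |a − b| < c < a + b
|a − b| = |4.8 − 4.4| = 0.4
a + b = 4.8 + 4.4 = 9.2

0.4 < c < 9.2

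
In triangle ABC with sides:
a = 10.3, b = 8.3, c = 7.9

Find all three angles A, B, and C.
Law of cosines for each angle (a² = 106.09, b² = 68.89, c² = 62.41):
cos(A) = (b² + c² − a²)/(2bc) = (68.89 + 62.41 − 106.09)/(2·8.3·7.9) = 25.21/131.14 ≈ 0.192237  ⇒  A ≈ 78.9166°
cos(B) = (a² + c² − b²)/(2ac) = (106.09 + 62.41 − 68.89)/(2·10.3·7.9) = 99.61/162.74 ≈ 0.612081  ⇒  B ≈ 52.2599°
cos(C) = (a² + b² − c²)/(2ab) = (106.09 + 68.89 − 62.41)/(2·10.3·8.3) = 112.57/170.98 ≈ 0.658381  ⇒  C ≈ 48.8235°
Check: A + B + C ≈ 180°

A = 78.92°, B = 52.26°, C = 48.82°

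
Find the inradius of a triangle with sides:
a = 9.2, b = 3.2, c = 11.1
r = Area/s where s is the semi-perimeter.
s = (9.2 + 3.2 + 11.1)/2 = 23.5/2 = 11.75
Area = √(s(s−a)(s−b)(s−c)) = √(11.75·2.55·8.55·0.65) ≈ √166.517 ≈ 12.9041
r ≈ 12.9041/11.75 ≈ 1.09822

r = 1.098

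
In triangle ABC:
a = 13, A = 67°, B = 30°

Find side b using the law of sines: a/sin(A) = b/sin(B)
a/sin(A) = b/sin(B)  ⇒  b = a·sin(B)/sin(A) = 13·sin(30°)/sin(67°)
sin(30°) ≈ 0.5, sin(67°) ≈ 0.920505
b ≈ 13·0.5/0.920505 ≈ 6.5/0.920505 ≈ 7.06134

b = 7.061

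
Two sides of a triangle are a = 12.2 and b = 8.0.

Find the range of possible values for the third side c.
Triangle inequality: |a − b| < c < a + b
|a − b| = |12.2 − 8.0| = 4.2
a + b = 12.2 + 8.0 = 20.2

4.2 < c < 20.2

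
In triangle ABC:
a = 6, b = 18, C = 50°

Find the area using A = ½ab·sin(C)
A = ½·a·b·sin(C) = ½·6·18·sin(50°)
sin(50°) ≈ 0.766044
A ≈ ½·108·0.766044 = 54·0.766044 ≈ 41.3664

Area = 41.37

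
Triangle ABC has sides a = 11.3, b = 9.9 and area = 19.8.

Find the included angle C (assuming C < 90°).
Area = ½·a·b·sin(C)  ⇒  sin(C) = 2·Area/(a·b) = 2·19.8/(11.3·9.9) = 39.6/111.87 ≈ 0.353982
C = arcsin(0.353982) ≈ 20.7311° (taking the acute solution since C < 90°)

C = 20.73°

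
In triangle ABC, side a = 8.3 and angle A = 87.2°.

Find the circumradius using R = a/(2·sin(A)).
R = a/(2·sin(A)) = 8.3/(2·sin(87.2°))
sin(87.2°) ≈ 0.998806
R ≈ 8.3/(2·0.998806) = 8.3/1.99761 ≈ 4.15496

R = 4.155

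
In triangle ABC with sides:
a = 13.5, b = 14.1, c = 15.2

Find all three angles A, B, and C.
Law of cosines for each angle (a² = 182.25, b² = 198.81, c² = 231.04):
cos(A) = (b² + c² − a²)/(2bc) = (198.81 + 231.04 − 182.25)/(2·14.1·15.2) = 247.6/428.64 ≈ 0.577641  ⇒  A ≈ 54.7152°
cos(B) = (a² + c² − b²)/(2ac) = (182.25 + 231.04 − 198.81)/(2·13.5·15.2) = 214.48/410.4 ≈ 0.522612  ⇒  B ≈ 58.4924°
cos(C) = (a² + b² − c²)/(2ab) = (182.25 + 198.81 − 231.04)/(2·13.5·14.1) = 150.02/380.7 ≈ 0.394064  ⇒  C ≈ 66.7924°
Check: A + B + C ≈ 180°

A = 54.72°, B = 58.49°, C = 66.79°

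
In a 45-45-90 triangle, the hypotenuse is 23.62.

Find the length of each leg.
In a 45-45-90 triangle hypotenuse = leg·√2, so leg = hypotenuse/√2.
Leg = 23.62/√2 ≈ 23.62/1.41421 ≈ 16.7019

Each leg = 16.7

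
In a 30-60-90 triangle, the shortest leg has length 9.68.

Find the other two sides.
In a 30-60-90 triangle the sides are in ratio 1 : √3 : 2 (short leg : long leg : hypotenuse).
Long leg = 9.68·√3 ≈ 9.68·1.73205 ≈ 16.7663
Hypotenuse = 2·9.68 = 19.36

Long leg = 9.68√3 = 16.77, Hypotenuse = 19.36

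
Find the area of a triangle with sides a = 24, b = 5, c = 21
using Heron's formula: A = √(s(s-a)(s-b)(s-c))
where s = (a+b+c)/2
s = (24 + 5 + 21)/2 = 50/2 = 25
s − a = 1, s − b = 20, s − c = 4
s(s−a)(s−b)(s−c) = 25·1·20·4 = 2000
Area = √2000 ≈ 44.7214

s = 25.0, Area = 44.72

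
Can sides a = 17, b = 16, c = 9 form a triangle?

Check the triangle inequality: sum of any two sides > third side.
a + b vs c: 17 + 16 = 33 > 9  ✓
a + c vs b: 17 + 9 = 26 > 16  ✓
b + c vs a: 16 + 9 = 25 > 17  ✓

Yes, triangle inequality satisfied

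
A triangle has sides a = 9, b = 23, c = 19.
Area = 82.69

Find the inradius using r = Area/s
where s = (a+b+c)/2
s = (9 + 23 + 19)/2 = 51/2 = 25.5
r = Area/s = 82.69/25.5 ≈ 3.24275

r = 3.243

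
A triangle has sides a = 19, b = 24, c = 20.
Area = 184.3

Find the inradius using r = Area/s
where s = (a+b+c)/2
s = (19 + 24 + 20)/2 = 63/2 = 31.5
r = Area/s = 184.3/31.5 ≈ 5.85079

r = 5.851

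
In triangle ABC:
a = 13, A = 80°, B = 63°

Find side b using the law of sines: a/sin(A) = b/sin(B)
a/sin(A) = b/sin(B)  ⇒  b = a·sin(B)/sin(A) = 13·sin(63°)/sin(80°)
sin(63°) ≈ 0.891007, sin(80°) ≈ 0.984808
b ≈ 13·0.891007/0.984808 ≈ 11.5831/0.984808 ≈ 11.7618

b = 11.76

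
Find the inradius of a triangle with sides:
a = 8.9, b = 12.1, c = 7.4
r = Area/s where s is the semi-perimeter.
s = (8.9 + 12.1 + 7.4)/2 = 28.4/2 = 14.2
Area = √(s(s−a)(s−b)(s−c)) = √(14.2·5.3·2.1·6.8) ≈ √1074.71 ≈ 32.7828
r ≈ 32.7828/14.2 ≈ 2.30865

r = 2.309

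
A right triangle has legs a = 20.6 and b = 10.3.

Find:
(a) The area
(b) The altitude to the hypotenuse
(a) The legs are perpendicular, so Area = ½·a·b = ½·20.6·10.3 = ½·212.18 = 106.09
(b) Hypotenuse c = √(a² + b²) = √(424.36 + 106.09) = √530.45 ≈ 23.0315
    Area = ½·c·h_c  ⇒  h_c = 2·Area/c = 212.18/23.0315 ≈ 9.2126

Area = 106.09, h_c = 9.213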